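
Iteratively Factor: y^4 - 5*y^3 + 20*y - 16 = (y - 4)*(y^3 - y^2 - 4*y + 4) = (y - 4)*(y + 2)*(y^2 - 3*y + 2) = (y - 4)*(y - 2)*(y + 2)*(y - 1)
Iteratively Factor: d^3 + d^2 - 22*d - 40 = (d + 4)*(d^2 - 3*d - 10) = (d - 5)*(d + 4)*(d + 2)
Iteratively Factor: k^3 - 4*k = (k + 2)*(k^2 - 2*k) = k*(k + 2)*(k - 2)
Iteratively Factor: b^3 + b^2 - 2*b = (b)*(b^2 + b - 2) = b*(b + 2)*(b - 1)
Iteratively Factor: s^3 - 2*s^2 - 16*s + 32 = (s + 4)*(s^2 - 6*s + 8) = (s - 2)*(s + 4)*(s - 4)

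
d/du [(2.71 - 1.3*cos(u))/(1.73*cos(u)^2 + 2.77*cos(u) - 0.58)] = (-2.249*cos(u)^2 + 9.3766*cos(u) + 6.7527)*sin(u)/(2.9929*cos(u)^4 + 9.5842*cos(u)^3 + 5.6661*cos(u)^2 - 3.2132*cos(u) + 0.3364)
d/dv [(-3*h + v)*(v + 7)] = -3*h + 2*v + 7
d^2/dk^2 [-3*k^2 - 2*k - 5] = -6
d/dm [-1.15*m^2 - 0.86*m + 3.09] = -2.3*m - 0.86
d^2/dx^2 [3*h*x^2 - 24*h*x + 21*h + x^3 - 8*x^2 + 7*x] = 6*h + 6*x - 16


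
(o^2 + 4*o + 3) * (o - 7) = o^3 - 3*o^2 - 25*o - 21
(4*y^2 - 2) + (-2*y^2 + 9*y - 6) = 2*y^2 + 9*y - 8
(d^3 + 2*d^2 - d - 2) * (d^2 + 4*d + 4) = d^5 + 6*d^4 + 11*d^3 + 2*d^2 - 12*d - 8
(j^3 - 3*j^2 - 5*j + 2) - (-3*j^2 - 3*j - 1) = j^3 - 2*j + 3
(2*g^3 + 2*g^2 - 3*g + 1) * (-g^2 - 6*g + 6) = -2*g^5 - 14*g^4 + 3*g^3 + 29*g^2 - 24*g + 6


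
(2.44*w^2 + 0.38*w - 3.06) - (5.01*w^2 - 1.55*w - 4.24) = -2.57*w^2 + 1.93*w + 1.18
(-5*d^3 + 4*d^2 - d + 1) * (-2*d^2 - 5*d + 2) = 10*d^5 + 17*d^4 - 28*d^3 + 11*d^2 - 7*d + 2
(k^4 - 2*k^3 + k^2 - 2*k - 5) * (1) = k^4 - 2*k^3 + k^2 - 2*k - 5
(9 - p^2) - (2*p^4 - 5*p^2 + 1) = -2*p^4 + 4*p^2 + 8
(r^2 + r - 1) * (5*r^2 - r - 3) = 5*r^4 + 4*r^3 - 9*r^2 - 2*r + 3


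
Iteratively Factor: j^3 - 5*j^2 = (j)*(j^2 - 5*j) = j^2*(j - 5)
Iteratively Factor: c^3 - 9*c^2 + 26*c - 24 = (c - 4)*(c^2 - 5*c + 6) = (c - 4)*(c - 3)*(c - 2)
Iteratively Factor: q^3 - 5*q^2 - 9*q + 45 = (q - 5)*(q^2 - 9) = (q - 5)*(q + 3)*(q - 3)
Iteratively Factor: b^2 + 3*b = (b)*(b + 3)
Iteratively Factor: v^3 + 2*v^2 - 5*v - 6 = (v - 2)*(v^2 + 4*v + 3) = (v - 2)*(v + 3)*(v + 1)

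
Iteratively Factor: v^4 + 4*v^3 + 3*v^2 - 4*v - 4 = (v + 2)*(v^3 + 2*v^2 - v - 2) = (v + 2)^2*(v^2 - 1) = (v + 1)*(v + 2)^2*(v - 1)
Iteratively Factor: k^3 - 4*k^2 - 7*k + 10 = (k - 1)*(k^2 - 3*k - 10) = (k - 5)*(k - 1)*(k + 2)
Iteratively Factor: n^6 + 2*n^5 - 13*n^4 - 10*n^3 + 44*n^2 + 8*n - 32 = (n + 2)*(n^5 - 13*n^3 + 16*n^2 + 12*n - 16) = (n + 2)*(n + 4)*(n^4 - 4*n^3 + 3*n^2 + 4*n - 4) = (n - 2)*(n + 2)*(n + 4)*(n^3 - 2*n^2 - n + 2) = (n - 2)*(n - 1)*(n + 2)*(n + 4)*(n^2 - n - 2) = (n - 2)*(n - 1)*(n + 1)*(n + 2)*(n + 4)*(n - 2)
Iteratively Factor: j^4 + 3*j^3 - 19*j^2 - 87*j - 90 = (j + 3)*(j^3 - 19*j - 30) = (j + 2)*(j + 3)*(j^2 - 2*j - 15) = (j - 5)*(j + 2)*(j + 3)*(j + 3)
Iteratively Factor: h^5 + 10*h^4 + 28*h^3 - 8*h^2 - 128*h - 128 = (h + 4)*(h^4 + 6*h^3 + 4*h^2 - 24*h - 32) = (h + 4)^2*(h^3 + 2*h^2 - 4*h - 8) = (h - 2)*(h + 4)^2*(h^2 + 4*h + 4) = (h - 2)*(h + 2)*(h + 4)^2*(h + 2)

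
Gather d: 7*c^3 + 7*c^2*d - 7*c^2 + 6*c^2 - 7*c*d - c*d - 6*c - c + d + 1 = 7*c^3 - c^2 - 7*c + d*(7*c^2 - 8*c + 1) + 1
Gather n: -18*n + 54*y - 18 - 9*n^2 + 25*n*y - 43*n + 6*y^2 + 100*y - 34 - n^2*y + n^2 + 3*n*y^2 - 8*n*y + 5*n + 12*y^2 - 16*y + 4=n^2*(-y - 8) + n*(3*y^2 + 17*y - 56) + 18*y^2 + 138*y - 48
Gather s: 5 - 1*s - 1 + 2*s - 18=s - 14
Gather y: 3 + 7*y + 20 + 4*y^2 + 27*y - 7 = 4*y^2 + 34*y + 16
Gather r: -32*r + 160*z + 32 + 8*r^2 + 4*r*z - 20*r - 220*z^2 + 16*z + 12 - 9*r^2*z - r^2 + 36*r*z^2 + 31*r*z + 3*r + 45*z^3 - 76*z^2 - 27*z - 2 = r^2*(7 - 9*z) + r*(36*z^2 + 35*z - 49) + 45*z^3 - 296*z^2 + 149*z + 42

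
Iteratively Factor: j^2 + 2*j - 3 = (j - 1)*(j + 3)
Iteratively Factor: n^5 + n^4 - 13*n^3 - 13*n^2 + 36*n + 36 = (n + 3)*(n^4 - 2*n^3 - 7*n^2 + 8*n + 12) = (n + 1)*(n + 3)*(n^3 - 3*n^2 - 4*n + 12) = (n - 3)*(n + 1)*(n + 3)*(n^2 - 4) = (n - 3)*(n - 2)*(n + 1)*(n + 3)*(n + 2)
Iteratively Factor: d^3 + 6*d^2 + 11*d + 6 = (d + 2)*(d^2 + 4*d + 3) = (d + 2)*(d + 3)*(d + 1)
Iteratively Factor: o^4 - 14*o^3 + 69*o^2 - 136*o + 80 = (o - 4)*(o^3 - 10*o^2 + 29*o - 20) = (o - 4)^2*(o^2 - 6*o + 5) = (o - 4)^2*(o - 1)*(o - 5)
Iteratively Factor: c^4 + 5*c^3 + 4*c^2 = (c + 4)*(c^3 + c^2) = (c + 1)*(c + 4)*(c^2) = c*(c + 1)*(c + 4)*(c)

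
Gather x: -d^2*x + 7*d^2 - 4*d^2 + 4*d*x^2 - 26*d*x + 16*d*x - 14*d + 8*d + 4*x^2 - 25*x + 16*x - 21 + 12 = 3*d^2 - 6*d + x^2*(4*d + 4) + x*(-d^2 - 10*d - 9) - 9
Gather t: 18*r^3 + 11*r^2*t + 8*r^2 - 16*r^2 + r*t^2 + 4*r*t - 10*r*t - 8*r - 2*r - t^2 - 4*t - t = 18*r^3 - 8*r^2 - 10*r + t^2*(r - 1) + t*(11*r^2 - 6*r - 5)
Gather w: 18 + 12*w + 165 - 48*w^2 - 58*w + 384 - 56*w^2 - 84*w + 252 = -104*w^2 - 130*w + 819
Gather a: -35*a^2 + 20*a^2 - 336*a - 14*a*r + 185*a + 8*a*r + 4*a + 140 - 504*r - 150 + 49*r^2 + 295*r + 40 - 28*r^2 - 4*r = -15*a^2 + a*(-6*r - 147) + 21*r^2 - 213*r + 30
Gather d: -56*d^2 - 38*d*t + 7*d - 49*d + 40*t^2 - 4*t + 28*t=-56*d^2 + d*(-38*t - 42) + 40*t^2 + 24*t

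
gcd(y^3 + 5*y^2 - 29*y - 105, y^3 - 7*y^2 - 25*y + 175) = y - 5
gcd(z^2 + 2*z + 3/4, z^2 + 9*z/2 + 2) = z + 1/2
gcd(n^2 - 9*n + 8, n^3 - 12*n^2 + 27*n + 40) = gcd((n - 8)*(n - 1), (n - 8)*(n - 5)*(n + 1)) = n - 8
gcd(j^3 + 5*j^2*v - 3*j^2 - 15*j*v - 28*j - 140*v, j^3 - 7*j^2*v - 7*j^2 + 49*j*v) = j - 7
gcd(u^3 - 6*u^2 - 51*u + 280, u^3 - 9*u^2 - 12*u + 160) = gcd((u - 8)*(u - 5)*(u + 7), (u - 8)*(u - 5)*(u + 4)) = u^2 - 13*u + 40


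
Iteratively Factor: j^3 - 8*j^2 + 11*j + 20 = (j - 5)*(j^2 - 3*j - 4) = (j - 5)*(j - 4)*(j + 1)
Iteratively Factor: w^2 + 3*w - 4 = (w - 1)*(w + 4)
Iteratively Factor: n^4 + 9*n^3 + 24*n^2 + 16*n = (n + 4)*(n^3 + 5*n^2 + 4*n) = (n + 1)*(n + 4)*(n^2 + 4*n) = n*(n + 1)*(n + 4)*(n + 4)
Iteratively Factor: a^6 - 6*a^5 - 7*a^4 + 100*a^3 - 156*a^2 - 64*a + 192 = (a + 4)*(a^5 - 10*a^4 + 33*a^3 - 32*a^2 - 28*a + 48) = (a - 4)*(a + 4)*(a^4 - 6*a^3 + 9*a^2 + 4*a - 12) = (a - 4)*(a - 2)*(a + 4)*(a^3 - 4*a^2 + a + 6) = (a - 4)*(a - 3)*(a - 2)*(a + 4)*(a^2 - a - 2) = (a - 4)*(a - 3)*(a - 2)^2*(a + 4)*(a + 1)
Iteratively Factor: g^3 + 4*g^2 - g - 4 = (g + 4)*(g^2 - 1) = (g - 1)*(g + 4)*(g + 1)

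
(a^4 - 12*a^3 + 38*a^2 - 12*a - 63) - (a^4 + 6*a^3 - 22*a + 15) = -18*a^3 + 38*a^2 + 10*a - 78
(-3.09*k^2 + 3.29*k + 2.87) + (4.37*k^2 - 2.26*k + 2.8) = 1.28*k^2 + 1.03*k + 5.67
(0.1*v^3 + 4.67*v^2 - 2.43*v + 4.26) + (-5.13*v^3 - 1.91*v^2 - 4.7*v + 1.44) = -5.03*v^3 + 2.76*v^2 - 7.13*v + 5.7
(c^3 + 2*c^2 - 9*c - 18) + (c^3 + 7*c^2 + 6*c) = 2*c^3 + 9*c^2 - 3*c - 18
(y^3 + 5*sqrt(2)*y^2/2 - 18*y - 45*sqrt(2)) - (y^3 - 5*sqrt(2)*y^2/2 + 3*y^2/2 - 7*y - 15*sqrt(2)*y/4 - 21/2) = -3*y^2/2 + 5*sqrt(2)*y^2 - 11*y + 15*sqrt(2)*y/4 - 45*sqrt(2) + 21/2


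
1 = 1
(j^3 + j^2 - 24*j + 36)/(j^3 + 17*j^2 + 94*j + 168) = (j^2 - 5*j + 6)/(j^2 + 11*j + 28)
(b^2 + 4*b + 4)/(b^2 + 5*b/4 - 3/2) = 4*(b + 2)/(4*b - 3)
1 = 1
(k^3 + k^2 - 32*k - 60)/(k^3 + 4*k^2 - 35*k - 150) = (k + 2)/(k + 5)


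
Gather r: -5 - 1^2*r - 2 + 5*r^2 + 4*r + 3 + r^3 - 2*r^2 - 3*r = r^3 + 3*r^2 - 4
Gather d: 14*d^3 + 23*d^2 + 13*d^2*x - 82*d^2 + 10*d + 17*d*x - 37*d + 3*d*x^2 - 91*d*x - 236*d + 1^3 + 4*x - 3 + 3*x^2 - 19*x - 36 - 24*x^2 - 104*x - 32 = 14*d^3 + d^2*(13*x - 59) + d*(3*x^2 - 74*x - 263) - 21*x^2 - 119*x - 70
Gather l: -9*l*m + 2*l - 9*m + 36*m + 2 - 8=l*(2 - 9*m) + 27*m - 6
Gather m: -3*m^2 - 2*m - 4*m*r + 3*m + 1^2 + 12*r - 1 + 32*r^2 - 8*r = -3*m^2 + m*(1 - 4*r) + 32*r^2 + 4*r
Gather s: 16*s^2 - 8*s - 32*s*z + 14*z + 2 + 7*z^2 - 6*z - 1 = 16*s^2 + s*(-32*z - 8) + 7*z^2 + 8*z + 1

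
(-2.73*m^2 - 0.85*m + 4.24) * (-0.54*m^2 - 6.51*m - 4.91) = 1.4742*m^4 + 18.2313*m^3 + 16.6482*m^2 - 23.4289*m - 20.8184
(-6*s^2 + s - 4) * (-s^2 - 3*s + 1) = 6*s^4 + 17*s^3 - 5*s^2 + 13*s - 4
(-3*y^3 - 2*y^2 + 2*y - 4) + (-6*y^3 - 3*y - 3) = -9*y^3 - 2*y^2 - y - 7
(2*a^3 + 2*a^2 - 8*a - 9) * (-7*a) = -14*a^4 - 14*a^3 + 56*a^2 + 63*a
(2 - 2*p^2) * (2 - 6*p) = 12*p^3 - 4*p^2 - 12*p + 4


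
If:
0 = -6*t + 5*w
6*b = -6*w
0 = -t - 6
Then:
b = 36/5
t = -6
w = -36/5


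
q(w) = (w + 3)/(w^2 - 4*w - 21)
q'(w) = (4 - 2*w)*(w + 3)/(w^2 - 4*w - 21)^2 + 1/(w^2 - 4*w - 21)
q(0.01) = -0.14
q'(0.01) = -0.02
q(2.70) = -0.23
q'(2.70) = -0.05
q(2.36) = -0.22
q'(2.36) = -0.05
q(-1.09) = -0.12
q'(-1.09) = -0.02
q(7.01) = 100.00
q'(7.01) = -10000.00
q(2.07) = -0.20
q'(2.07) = -0.04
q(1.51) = -0.18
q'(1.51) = -0.03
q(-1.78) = -0.11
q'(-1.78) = -0.01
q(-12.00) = -0.05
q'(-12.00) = 0.00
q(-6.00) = -0.08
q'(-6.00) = -0.00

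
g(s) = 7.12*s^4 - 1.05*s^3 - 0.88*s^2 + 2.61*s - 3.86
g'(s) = 28.48*s^3 - 3.15*s^2 - 1.76*s + 2.61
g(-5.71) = 7716.78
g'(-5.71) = -5392.15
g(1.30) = 16.07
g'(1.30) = 57.57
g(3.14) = 655.30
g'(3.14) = 847.74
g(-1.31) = 14.54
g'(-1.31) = -64.52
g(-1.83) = 74.70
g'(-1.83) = -179.26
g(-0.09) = -4.10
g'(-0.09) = 2.72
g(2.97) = 522.62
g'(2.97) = 715.72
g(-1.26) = 11.50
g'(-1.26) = -57.14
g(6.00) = 8980.84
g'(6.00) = 6030.33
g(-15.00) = 363752.74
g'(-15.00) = -96799.74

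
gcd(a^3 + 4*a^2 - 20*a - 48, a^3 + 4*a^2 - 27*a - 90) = a + 6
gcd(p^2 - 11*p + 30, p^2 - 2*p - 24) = p - 6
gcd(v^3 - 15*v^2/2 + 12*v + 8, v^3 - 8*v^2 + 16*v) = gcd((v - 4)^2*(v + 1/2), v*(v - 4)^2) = v^2 - 8*v + 16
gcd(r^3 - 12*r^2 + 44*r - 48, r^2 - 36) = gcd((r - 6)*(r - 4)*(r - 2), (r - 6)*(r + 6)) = r - 6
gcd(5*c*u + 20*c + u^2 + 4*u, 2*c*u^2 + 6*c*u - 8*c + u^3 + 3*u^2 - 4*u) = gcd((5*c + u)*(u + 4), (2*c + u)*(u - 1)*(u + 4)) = u + 4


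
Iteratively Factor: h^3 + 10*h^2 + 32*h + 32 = (h + 4)*(h^2 + 6*h + 8) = (h + 2)*(h + 4)*(h + 4)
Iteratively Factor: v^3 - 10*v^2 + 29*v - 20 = (v - 5)*(v^2 - 5*v + 4) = (v - 5)*(v - 1)*(v - 4)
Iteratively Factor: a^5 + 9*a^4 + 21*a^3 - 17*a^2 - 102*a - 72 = (a - 2)*(a^4 + 11*a^3 + 43*a^2 + 69*a + 36) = (a - 2)*(a + 4)*(a^3 + 7*a^2 + 15*a + 9) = (a - 2)*(a + 3)*(a + 4)*(a^2 + 4*a + 3) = (a - 2)*(a + 3)^2*(a + 4)*(a + 1)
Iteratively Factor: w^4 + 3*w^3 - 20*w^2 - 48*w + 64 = (w + 4)*(w^3 - w^2 - 16*w + 16) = (w - 1)*(w + 4)*(w^2 - 16) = (w - 1)*(w + 4)^2*(w - 4)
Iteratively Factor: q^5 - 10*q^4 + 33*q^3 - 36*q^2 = (q - 4)*(q^4 - 6*q^3 + 9*q^2) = q*(q - 4)*(q^3 - 6*q^2 + 9*q) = q*(q - 4)*(q - 3)*(q^2 - 3*q) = q*(q - 4)*(q - 3)^2*(q)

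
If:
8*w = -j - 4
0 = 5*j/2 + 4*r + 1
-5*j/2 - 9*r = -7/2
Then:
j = -46/25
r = 9/10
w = -27/100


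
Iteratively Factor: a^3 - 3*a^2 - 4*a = (a + 1)*(a^2 - 4*a) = a*(a + 1)*(a - 4)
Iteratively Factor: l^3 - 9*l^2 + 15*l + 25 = (l - 5)*(l^2 - 4*l - 5) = (l - 5)*(l + 1)*(l - 5)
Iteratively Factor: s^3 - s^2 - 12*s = (s)*(s^2 - s - 12) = s*(s + 3)*(s - 4)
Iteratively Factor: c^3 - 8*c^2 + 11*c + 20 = (c - 4)*(c^2 - 4*c - 5) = (c - 5)*(c - 4)*(c + 1)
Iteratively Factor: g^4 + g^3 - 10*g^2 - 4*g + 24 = (g - 2)*(g^3 + 3*g^2 - 4*g - 12) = (g - 2)^2*(g^2 + 5*g + 6) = (g - 2)^2*(g + 3)*(g + 2)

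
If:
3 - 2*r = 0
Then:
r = 3/2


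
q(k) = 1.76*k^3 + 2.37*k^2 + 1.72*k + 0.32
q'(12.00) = 818.92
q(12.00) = 3403.52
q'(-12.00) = 705.16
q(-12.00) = -2720.32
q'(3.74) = 93.30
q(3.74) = 131.98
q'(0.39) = 4.37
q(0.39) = 1.46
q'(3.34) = 76.45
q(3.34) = 98.08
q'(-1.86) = 11.17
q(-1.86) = -6.01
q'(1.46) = 19.90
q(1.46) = 13.36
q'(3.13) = 68.28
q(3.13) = 82.89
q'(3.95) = 102.82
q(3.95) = 152.56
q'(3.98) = 104.22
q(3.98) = 155.67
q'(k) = 5.28*k^2 + 4.74*k + 1.72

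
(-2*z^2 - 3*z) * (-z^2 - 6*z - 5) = 2*z^4 + 15*z^3 + 28*z^2 + 15*z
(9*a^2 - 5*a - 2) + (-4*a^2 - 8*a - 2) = 5*a^2 - 13*a - 4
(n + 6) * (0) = 0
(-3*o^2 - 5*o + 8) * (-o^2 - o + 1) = 3*o^4 + 8*o^3 - 6*o^2 - 13*o + 8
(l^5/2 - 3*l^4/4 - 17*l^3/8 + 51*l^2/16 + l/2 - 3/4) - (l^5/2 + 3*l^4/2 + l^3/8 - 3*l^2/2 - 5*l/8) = -9*l^4/4 - 9*l^3/4 + 75*l^2/16 + 9*l/8 - 3/4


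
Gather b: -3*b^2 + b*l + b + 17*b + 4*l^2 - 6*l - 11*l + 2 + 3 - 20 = -3*b^2 + b*(l + 18) + 4*l^2 - 17*l - 15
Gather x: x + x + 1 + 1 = 2*x + 2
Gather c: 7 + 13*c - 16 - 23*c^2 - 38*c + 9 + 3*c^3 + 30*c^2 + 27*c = 3*c^3 + 7*c^2 + 2*c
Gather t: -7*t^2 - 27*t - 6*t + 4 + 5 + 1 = -7*t^2 - 33*t + 10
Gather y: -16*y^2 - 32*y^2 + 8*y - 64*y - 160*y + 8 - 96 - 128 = -48*y^2 - 216*y - 216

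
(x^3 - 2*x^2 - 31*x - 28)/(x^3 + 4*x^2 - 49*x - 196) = (x + 1)/(x + 7)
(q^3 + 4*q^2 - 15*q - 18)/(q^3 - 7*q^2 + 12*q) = (q^2 + 7*q + 6)/(q*(q - 4))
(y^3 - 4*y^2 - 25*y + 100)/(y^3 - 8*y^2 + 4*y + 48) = (y^2 - 25)/(y^2 - 4*y - 12)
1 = 1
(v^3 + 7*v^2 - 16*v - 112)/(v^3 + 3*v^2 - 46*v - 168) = (v^2 + 3*v - 28)/(v^2 - v - 42)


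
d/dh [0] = 0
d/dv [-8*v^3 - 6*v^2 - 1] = 12*v*(-2*v - 1)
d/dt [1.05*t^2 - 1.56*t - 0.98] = 2.1*t - 1.56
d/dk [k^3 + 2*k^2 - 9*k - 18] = 3*k^2 + 4*k - 9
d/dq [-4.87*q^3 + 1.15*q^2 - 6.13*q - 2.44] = -14.61*q^2 + 2.3*q - 6.13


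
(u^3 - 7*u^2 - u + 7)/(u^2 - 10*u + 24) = (u^3 - 7*u^2 - u + 7)/(u^2 - 10*u + 24)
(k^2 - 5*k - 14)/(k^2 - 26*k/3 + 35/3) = 3*(k + 2)/(3*k - 5)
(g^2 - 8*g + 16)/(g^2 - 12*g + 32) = (g - 4)/(g - 8)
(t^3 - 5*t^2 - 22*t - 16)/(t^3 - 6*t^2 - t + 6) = (t^2 - 6*t - 16)/(t^2 - 7*t + 6)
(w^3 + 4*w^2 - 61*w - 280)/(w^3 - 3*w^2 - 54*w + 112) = (w + 5)/(w - 2)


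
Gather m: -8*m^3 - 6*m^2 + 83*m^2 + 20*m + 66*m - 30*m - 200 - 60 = -8*m^3 + 77*m^2 + 56*m - 260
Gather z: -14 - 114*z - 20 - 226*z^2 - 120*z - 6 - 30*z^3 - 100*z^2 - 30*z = -30*z^3 - 326*z^2 - 264*z - 40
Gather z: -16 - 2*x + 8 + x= -x - 8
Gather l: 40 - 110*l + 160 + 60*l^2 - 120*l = 60*l^2 - 230*l + 200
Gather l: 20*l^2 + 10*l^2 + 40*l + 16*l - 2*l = 30*l^2 + 54*l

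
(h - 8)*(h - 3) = h^2 - 11*h + 24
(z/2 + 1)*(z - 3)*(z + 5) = z^3/2 + 2*z^2 - 11*z/2 - 15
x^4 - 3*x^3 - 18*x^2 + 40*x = x*(x - 5)*(x - 2)*(x + 4)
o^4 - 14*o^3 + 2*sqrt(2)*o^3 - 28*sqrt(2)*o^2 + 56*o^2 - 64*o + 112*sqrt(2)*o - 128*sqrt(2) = (o - 8)*(o - 4)*(o - 2)*(o + 2*sqrt(2))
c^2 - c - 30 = (c - 6)*(c + 5)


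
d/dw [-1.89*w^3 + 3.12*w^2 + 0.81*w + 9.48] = -5.67*w^2 + 6.24*w + 0.81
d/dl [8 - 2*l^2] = -4*l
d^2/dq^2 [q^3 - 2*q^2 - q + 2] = 6*q - 4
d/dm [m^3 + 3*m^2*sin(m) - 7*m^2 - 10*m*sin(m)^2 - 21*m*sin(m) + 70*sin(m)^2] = 3*m^2*cos(m) + 3*m^2 + 6*m*sin(m) - 10*m*sin(2*m) - 21*m*cos(m) - 14*m - 10*sin(m)^2 - 21*sin(m) + 70*sin(2*m)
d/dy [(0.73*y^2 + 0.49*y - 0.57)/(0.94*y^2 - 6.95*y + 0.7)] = (-5.5341*y^2 + 2.0936*y - 3.6185)/(0.8836*y^4 - 13.066*y^3 + 49.6185*y^2 - 9.73*y + 0.49)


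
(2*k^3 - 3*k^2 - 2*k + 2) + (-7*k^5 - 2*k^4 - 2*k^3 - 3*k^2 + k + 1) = -7*k^5 - 2*k^4 - 6*k^2 - k + 3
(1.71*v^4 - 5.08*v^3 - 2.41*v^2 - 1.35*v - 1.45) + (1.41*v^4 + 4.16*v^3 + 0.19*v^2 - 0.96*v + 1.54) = 3.12*v^4 - 0.92*v^3 - 2.22*v^2 - 2.31*v + 0.0900000000000001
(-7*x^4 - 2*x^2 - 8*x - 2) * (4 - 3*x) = 21*x^5 - 28*x^4 + 6*x^3 + 16*x^2 - 26*x - 8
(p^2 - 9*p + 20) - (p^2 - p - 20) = 40 - 8*p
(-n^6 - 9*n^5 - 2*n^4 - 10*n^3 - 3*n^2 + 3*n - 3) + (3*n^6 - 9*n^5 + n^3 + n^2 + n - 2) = 2*n^6 - 18*n^5 - 2*n^4 - 9*n^3 - 2*n^2 + 4*n - 5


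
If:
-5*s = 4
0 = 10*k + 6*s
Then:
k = 12/25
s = -4/5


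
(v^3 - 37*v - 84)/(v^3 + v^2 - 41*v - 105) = (v + 4)/(v + 5)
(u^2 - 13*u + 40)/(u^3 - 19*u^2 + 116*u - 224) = (u - 5)/(u^2 - 11*u + 28)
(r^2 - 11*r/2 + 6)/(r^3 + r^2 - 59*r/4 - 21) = 2*(2*r - 3)/(4*r^2 + 20*r + 21)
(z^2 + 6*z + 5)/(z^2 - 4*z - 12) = (z^2 + 6*z + 5)/(z^2 - 4*z - 12)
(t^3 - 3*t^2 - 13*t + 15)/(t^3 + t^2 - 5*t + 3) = (t - 5)/(t - 1)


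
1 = 1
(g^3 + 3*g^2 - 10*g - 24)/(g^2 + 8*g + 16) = (g^2 - g - 6)/(g + 4)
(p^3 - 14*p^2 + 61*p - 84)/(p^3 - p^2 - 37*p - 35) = (p^2 - 7*p + 12)/(p^2 + 6*p + 5)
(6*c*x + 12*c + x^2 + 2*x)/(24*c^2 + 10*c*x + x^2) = (x + 2)/(4*c + x)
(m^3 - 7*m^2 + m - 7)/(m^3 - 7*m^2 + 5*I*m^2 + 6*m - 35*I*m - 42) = (m + I)/(m + 6*I)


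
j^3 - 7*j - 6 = (j - 3)*(j + 1)*(j + 2)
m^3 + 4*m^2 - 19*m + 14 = (m - 2)*(m - 1)*(m + 7)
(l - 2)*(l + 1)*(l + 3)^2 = l^4 + 5*l^3 + l^2 - 21*l - 18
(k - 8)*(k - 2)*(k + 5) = k^3 - 5*k^2 - 34*k + 80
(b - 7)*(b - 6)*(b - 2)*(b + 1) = b^4 - 14*b^3 + 53*b^2 - 16*b - 84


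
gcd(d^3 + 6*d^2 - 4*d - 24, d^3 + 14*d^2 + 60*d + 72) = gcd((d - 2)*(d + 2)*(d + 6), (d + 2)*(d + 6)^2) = d^2 + 8*d + 12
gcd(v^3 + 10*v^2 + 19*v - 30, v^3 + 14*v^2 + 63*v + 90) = v^2 + 11*v + 30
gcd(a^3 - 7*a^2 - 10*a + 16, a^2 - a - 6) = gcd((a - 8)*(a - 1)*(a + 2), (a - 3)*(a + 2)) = a + 2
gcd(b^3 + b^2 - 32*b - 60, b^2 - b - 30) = b^2 - b - 30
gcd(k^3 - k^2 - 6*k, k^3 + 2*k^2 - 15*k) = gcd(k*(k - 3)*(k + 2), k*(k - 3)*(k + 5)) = k^2 - 3*k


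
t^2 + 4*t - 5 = (t - 1)*(t + 5)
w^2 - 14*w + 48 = (w - 8)*(w - 6)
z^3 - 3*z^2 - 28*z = z*(z - 7)*(z + 4)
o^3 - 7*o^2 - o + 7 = (o - 7)*(o - 1)*(o + 1)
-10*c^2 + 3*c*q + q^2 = (-2*c + q)*(5*c + q)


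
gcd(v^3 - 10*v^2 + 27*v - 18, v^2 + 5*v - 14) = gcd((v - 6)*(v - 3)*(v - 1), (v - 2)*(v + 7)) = 1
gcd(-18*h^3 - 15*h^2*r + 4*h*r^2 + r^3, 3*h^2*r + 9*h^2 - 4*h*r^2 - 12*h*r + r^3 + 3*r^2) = -3*h + r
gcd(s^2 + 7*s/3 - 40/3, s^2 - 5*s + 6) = 1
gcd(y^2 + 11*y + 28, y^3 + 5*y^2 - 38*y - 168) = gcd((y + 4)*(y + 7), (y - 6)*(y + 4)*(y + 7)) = y^2 + 11*y + 28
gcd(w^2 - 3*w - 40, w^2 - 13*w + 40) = w - 8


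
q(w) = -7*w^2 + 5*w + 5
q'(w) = 5 - 14*w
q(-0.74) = -2.53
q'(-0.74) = 15.36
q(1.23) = 0.56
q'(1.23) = -12.22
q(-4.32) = -147.24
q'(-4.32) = 65.48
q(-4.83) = -182.45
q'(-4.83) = 72.62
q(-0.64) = -1.07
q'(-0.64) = 13.96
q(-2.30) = -43.53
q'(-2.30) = 37.20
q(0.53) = 5.68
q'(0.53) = -2.42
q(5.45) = -175.67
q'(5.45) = -71.30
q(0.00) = 5.00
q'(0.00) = 5.00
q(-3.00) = -73.00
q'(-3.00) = 47.00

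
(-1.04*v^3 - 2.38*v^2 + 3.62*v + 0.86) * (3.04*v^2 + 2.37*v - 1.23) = -3.1616*v^5 - 9.7*v^4 + 6.6434*v^3 + 14.1212*v^2 - 2.4144*v - 1.0578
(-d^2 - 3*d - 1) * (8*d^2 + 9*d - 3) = -8*d^4 - 33*d^3 - 32*d^2 + 3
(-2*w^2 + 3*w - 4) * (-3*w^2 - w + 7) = 6*w^4 - 7*w^3 - 5*w^2 + 25*w - 28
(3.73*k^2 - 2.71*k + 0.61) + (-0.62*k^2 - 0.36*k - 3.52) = 3.11*k^2 - 3.07*k - 2.91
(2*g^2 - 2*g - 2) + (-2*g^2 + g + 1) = -g - 1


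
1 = 1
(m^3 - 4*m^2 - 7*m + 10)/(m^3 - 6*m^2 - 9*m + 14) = (m - 5)/(m - 7)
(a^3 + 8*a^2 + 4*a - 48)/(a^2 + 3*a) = (a^3 + 8*a^2 + 4*a - 48)/(a*(a + 3))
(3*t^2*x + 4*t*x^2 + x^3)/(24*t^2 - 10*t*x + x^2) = x*(3*t^2 + 4*t*x + x^2)/(24*t^2 - 10*t*x + x^2)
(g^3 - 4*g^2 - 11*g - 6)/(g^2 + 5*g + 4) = (g^2 - 5*g - 6)/(g + 4)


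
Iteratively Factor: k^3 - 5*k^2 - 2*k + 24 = (k + 2)*(k^2 - 7*k + 12) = (k - 3)*(k + 2)*(k - 4)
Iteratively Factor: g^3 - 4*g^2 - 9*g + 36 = (g - 4)*(g^2 - 9) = (g - 4)*(g - 3)*(g + 3)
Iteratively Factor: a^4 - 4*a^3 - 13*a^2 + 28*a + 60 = (a - 5)*(a^3 + a^2 - 8*a - 12) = (a - 5)*(a + 2)*(a^2 - a - 6) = (a - 5)*(a + 2)^2*(a - 3)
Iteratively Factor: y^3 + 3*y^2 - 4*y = (y + 4)*(y^2 - y) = (y - 1)*(y + 4)*(y)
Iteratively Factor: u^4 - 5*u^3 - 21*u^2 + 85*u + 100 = (u + 1)*(u^3 - 6*u^2 - 15*u + 100) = (u + 1)*(u + 4)*(u^2 - 10*u + 25) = (u - 5)*(u + 1)*(u + 4)*(u - 5)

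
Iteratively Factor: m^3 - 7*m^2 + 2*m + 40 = (m - 5)*(m^2 - 2*m - 8) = (m - 5)*(m - 4)*(m + 2)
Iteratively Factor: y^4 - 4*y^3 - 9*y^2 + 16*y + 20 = (y - 2)*(y^3 - 2*y^2 - 13*y - 10) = (y - 5)*(y - 2)*(y^2 + 3*y + 2) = (y - 5)*(y - 2)*(y + 2)*(y + 1)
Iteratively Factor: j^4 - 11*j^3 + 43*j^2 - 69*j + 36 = (j - 3)*(j^3 - 8*j^2 + 19*j - 12) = (j - 3)^2*(j^2 - 5*j + 4) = (j - 4)*(j - 3)^2*(j - 1)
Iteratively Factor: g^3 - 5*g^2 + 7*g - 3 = (g - 1)*(g^2 - 4*g + 3) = (g - 3)*(g - 1)*(g - 1)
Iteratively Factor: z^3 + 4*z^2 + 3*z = (z + 3)*(z^2 + z) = z*(z + 3)*(z + 1)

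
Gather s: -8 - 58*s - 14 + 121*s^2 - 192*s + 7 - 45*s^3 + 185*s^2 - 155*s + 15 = -45*s^3 + 306*s^2 - 405*s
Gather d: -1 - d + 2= 1 - d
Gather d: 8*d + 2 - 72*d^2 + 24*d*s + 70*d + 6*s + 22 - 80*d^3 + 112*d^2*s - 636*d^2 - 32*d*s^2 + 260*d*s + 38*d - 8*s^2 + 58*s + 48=-80*d^3 + d^2*(112*s - 708) + d*(-32*s^2 + 284*s + 116) - 8*s^2 + 64*s + 72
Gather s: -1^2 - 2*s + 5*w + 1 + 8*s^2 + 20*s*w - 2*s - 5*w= 8*s^2 + s*(20*w - 4)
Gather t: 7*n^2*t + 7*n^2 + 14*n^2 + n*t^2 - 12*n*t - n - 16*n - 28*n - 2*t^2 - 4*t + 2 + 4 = 21*n^2 - 45*n + t^2*(n - 2) + t*(7*n^2 - 12*n - 4) + 6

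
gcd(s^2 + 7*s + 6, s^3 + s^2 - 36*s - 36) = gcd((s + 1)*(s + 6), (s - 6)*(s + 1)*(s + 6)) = s^2 + 7*s + 6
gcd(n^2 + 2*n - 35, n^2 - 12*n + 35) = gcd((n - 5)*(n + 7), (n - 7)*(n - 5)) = n - 5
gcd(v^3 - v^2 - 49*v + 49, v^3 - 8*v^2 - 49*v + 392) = v^2 - 49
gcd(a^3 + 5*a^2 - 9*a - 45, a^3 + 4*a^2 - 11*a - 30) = a^2 + 2*a - 15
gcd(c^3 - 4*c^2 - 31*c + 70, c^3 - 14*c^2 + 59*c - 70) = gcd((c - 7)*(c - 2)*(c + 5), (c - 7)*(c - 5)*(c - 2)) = c^2 - 9*c + 14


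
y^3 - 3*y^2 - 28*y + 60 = (y - 6)*(y - 2)*(y + 5)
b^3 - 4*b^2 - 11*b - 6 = (b - 6)*(b + 1)^2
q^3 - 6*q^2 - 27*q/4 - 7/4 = (q - 7)*(q + 1/2)^2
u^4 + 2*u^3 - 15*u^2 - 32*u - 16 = (u - 4)*(u + 1)^2*(u + 4)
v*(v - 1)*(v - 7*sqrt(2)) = v^3 - 7*sqrt(2)*v^2 - v^2 + 7*sqrt(2)*v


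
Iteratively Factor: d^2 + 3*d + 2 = (d + 1)*(d + 2)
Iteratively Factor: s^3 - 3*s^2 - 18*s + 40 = (s + 4)*(s^2 - 7*s + 10) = (s - 2)*(s + 4)*(s - 5)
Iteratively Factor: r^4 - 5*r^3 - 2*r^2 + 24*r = (r)*(r^3 - 5*r^2 - 2*r + 24) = r*(r - 3)*(r^2 - 2*r - 8) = r*(r - 4)*(r - 3)*(r + 2)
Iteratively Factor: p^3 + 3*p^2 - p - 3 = (p + 3)*(p^2 - 1) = (p + 1)*(p + 3)*(p - 1)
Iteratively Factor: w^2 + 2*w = (w)*(w + 2)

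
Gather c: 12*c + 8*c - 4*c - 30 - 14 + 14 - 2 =16*c - 32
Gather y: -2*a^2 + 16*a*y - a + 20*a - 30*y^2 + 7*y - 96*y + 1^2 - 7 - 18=-2*a^2 + 19*a - 30*y^2 + y*(16*a - 89) - 24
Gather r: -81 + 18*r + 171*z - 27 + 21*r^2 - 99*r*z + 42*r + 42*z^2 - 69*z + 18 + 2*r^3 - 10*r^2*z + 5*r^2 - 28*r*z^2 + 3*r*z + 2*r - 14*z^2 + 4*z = 2*r^3 + r^2*(26 - 10*z) + r*(-28*z^2 - 96*z + 62) + 28*z^2 + 106*z - 90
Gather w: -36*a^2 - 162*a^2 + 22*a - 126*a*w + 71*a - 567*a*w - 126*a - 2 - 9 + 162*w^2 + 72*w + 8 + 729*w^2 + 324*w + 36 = -198*a^2 - 33*a + 891*w^2 + w*(396 - 693*a) + 33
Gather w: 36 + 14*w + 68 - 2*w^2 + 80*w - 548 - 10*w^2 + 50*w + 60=-12*w^2 + 144*w - 384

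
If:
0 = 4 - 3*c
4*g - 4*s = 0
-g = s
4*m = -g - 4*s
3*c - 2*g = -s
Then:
No Solution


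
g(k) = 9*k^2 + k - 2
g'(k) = 18*k + 1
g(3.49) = 111.11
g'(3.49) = 63.82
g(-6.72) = 397.71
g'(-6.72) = -119.96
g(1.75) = 27.31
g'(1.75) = 32.50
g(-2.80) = 65.76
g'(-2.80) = -49.40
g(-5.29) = 244.57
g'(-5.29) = -94.22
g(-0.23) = -1.75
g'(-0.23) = -3.14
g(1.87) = 31.34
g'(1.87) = 34.66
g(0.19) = -1.49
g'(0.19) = 4.42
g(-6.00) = 316.00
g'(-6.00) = -107.00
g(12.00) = 1306.00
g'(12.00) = 217.00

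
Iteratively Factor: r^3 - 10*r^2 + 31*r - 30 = (r - 2)*(r^2 - 8*r + 15) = (r - 3)*(r - 2)*(r - 5)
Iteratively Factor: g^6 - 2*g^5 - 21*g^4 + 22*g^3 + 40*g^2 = (g + 4)*(g^5 - 6*g^4 + 3*g^3 + 10*g^2) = (g - 2)*(g + 4)*(g^4 - 4*g^3 - 5*g^2) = g*(g - 2)*(g + 4)*(g^3 - 4*g^2 - 5*g) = g*(g - 5)*(g - 2)*(g + 4)*(g^2 + g) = g*(g - 5)*(g - 2)*(g + 1)*(g + 4)*(g)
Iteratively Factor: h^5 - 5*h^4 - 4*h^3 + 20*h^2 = (h)*(h^4 - 5*h^3 - 4*h^2 + 20*h) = h*(h - 5)*(h^3 - 4*h) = h*(h - 5)*(h + 2)*(h^2 - 2*h) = h^2*(h - 5)*(h + 2)*(h - 2)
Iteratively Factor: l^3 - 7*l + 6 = (l - 2)*(l^2 + 2*l - 3) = (l - 2)*(l - 1)*(l + 3)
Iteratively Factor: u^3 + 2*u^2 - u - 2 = (u - 1)*(u^2 + 3*u + 2) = (u - 1)*(u + 1)*(u + 2)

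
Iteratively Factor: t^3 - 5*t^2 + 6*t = (t)*(t^2 - 5*t + 6) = t*(t - 3)*(t - 2)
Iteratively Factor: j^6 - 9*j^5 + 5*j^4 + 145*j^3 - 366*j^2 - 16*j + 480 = (j - 4)*(j^5 - 5*j^4 - 15*j^3 + 85*j^2 - 26*j - 120) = (j - 4)*(j - 3)*(j^4 - 2*j^3 - 21*j^2 + 22*j + 40) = (j - 4)*(j - 3)*(j + 1)*(j^3 - 3*j^2 - 18*j + 40) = (j - 4)*(j - 3)*(j - 2)*(j + 1)*(j^2 - j - 20) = (j - 5)*(j - 4)*(j - 3)*(j - 2)*(j + 1)*(j + 4)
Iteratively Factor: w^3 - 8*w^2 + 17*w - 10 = (w - 2)*(w^2 - 6*w + 5) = (w - 2)*(w - 1)*(w - 5)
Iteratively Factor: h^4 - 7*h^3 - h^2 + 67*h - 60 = (h - 1)*(h^3 - 6*h^2 - 7*h + 60) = (h - 1)*(h + 3)*(h^2 - 9*h + 20) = (h - 4)*(h - 1)*(h + 3)*(h - 5)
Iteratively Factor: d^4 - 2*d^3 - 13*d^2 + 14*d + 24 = (d - 4)*(d^3 + 2*d^2 - 5*d - 6) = (d - 4)*(d - 2)*(d^2 + 4*d + 3) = (d - 4)*(d - 2)*(d + 3)*(d + 1)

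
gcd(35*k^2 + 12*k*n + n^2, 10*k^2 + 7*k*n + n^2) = 5*k + n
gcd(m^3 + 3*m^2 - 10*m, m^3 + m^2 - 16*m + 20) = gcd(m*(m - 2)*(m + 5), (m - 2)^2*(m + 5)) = m^2 + 3*m - 10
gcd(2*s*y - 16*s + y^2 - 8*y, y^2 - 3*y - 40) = y - 8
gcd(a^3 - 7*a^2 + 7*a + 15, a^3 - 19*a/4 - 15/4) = a + 1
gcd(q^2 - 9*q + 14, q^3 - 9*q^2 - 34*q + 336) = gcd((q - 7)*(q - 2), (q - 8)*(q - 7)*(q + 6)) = q - 7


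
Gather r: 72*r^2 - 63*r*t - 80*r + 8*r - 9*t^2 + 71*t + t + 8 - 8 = 72*r^2 + r*(-63*t - 72) - 9*t^2 + 72*t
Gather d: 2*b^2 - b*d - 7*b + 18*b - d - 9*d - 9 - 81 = 2*b^2 + 11*b + d*(-b - 10) - 90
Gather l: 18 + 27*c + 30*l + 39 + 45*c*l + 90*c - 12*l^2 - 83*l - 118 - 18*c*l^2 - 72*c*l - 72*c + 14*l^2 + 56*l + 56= 45*c + l^2*(2 - 18*c) + l*(3 - 27*c) - 5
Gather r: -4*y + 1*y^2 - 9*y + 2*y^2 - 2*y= 3*y^2 - 15*y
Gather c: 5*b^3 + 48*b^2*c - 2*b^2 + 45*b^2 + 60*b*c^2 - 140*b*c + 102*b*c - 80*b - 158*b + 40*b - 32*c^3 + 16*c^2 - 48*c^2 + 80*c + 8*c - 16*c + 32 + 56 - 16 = 5*b^3 + 43*b^2 - 198*b - 32*c^3 + c^2*(60*b - 32) + c*(48*b^2 - 38*b + 72) + 72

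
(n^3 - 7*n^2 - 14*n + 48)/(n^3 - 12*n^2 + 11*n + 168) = (n - 2)/(n - 7)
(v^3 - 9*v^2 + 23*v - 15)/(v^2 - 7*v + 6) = (v^2 - 8*v + 15)/(v - 6)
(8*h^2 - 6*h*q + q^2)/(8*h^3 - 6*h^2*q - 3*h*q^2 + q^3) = (-2*h + q)/(-2*h^2 + h*q + q^2)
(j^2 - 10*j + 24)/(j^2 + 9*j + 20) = (j^2 - 10*j + 24)/(j^2 + 9*j + 20)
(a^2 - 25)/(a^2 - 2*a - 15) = (a + 5)/(a + 3)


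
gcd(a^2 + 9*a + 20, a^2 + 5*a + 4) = a + 4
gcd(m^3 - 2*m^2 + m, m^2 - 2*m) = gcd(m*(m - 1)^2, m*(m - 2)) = m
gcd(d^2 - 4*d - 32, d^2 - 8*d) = d - 8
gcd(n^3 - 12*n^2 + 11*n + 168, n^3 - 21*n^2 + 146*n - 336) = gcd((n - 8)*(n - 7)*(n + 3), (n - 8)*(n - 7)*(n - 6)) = n^2 - 15*n + 56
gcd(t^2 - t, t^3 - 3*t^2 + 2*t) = t^2 - t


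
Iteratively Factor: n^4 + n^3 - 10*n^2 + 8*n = (n + 4)*(n^3 - 3*n^2 + 2*n) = (n - 2)*(n + 4)*(n^2 - n) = (n - 2)*(n - 1)*(n + 4)*(n)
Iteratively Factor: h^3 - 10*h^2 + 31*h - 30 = (h - 3)*(h^2 - 7*h + 10) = (h - 3)*(h - 2)*(h - 5)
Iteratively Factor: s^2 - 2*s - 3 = (s + 1)*(s - 3)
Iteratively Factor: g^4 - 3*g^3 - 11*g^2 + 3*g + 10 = (g - 1)*(g^3 - 2*g^2 - 13*g - 10) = (g - 1)*(g + 1)*(g^2 - 3*g - 10) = (g - 5)*(g - 1)*(g + 1)*(g + 2)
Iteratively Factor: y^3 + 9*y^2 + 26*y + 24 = (y + 3)*(y^2 + 6*y + 8) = (y + 3)*(y + 4)*(y + 2)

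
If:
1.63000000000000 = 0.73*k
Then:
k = 2.23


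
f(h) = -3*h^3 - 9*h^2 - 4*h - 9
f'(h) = -9*h^2 - 18*h - 4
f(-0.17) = -8.57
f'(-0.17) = -1.20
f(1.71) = -57.16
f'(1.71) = -61.10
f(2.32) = -104.18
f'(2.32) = -94.20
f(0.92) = -22.63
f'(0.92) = -28.18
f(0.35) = -11.63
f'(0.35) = -11.40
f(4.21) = -409.21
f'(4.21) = -239.30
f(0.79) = -19.26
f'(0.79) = -23.84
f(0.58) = -14.93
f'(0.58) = -17.47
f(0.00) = -9.00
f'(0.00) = -4.00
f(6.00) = -1005.00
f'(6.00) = -436.00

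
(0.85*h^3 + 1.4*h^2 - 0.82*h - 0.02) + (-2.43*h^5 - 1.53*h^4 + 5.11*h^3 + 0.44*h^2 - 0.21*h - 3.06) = -2.43*h^5 - 1.53*h^4 + 5.96*h^3 + 1.84*h^2 - 1.03*h - 3.08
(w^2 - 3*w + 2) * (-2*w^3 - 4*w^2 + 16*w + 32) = -2*w^5 + 2*w^4 + 24*w^3 - 24*w^2 - 64*w + 64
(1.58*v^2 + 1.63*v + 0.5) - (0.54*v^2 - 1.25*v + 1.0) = 1.04*v^2 + 2.88*v - 0.5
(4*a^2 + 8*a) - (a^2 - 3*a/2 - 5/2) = 3*a^2 + 19*a/2 + 5/2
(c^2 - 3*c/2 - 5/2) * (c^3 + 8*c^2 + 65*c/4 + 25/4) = c^5 + 13*c^4/2 + 7*c^3/4 - 305*c^2/8 - 50*c - 125/8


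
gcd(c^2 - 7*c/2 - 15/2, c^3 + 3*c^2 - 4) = 1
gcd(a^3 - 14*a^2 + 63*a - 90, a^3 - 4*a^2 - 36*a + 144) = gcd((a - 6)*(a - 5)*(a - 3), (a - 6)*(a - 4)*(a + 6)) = a - 6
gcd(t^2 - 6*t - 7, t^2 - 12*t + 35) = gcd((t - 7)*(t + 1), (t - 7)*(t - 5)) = t - 7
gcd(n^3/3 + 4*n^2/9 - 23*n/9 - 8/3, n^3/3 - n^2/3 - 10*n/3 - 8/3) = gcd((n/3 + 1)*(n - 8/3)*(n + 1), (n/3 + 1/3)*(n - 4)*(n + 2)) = n + 1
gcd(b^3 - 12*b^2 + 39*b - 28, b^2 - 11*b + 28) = b^2 - 11*b + 28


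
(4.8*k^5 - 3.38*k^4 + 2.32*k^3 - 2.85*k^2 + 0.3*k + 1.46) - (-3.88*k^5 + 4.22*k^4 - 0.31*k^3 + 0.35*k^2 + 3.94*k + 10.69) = 8.68*k^5 - 7.6*k^4 + 2.63*k^3 - 3.2*k^2 - 3.64*k - 9.23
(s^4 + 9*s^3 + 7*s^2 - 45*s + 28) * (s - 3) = s^5 + 6*s^4 - 20*s^3 - 66*s^2 + 163*s - 84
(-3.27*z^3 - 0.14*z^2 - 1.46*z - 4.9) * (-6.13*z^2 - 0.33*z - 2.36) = 20.0451*z^5 + 1.9373*z^4 + 16.7132*z^3 + 30.8492*z^2 + 5.0626*z + 11.564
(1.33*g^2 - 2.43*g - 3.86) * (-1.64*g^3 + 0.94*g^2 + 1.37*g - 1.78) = -2.1812*g^5 + 5.2354*g^4 + 5.8683*g^3 - 9.3249*g^2 - 0.962800000000001*g + 6.8708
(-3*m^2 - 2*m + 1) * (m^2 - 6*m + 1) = -3*m^4 + 16*m^3 + 10*m^2 - 8*m + 1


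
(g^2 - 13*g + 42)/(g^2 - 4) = (g^2 - 13*g + 42)/(g^2 - 4)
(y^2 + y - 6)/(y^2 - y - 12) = (y - 2)/(y - 4)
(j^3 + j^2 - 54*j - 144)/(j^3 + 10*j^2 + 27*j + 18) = (j - 8)/(j + 1)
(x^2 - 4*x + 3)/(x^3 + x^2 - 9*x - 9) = (x - 1)/(x^2 + 4*x + 3)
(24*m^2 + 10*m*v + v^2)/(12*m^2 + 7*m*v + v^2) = (6*m + v)/(3*m + v)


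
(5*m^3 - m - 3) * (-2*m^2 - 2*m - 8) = -10*m^5 - 10*m^4 - 38*m^3 + 8*m^2 + 14*m + 24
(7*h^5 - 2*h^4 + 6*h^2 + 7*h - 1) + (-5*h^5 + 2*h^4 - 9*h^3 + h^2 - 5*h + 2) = 2*h^5 - 9*h^3 + 7*h^2 + 2*h + 1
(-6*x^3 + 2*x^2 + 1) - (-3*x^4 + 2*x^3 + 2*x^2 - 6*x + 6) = 3*x^4 - 8*x^3 + 6*x - 5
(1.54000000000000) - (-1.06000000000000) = 2.60000000000000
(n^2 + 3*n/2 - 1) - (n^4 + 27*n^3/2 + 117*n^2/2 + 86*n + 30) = -n^4 - 27*n^3/2 - 115*n^2/2 - 169*n/2 - 31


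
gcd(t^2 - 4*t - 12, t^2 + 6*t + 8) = t + 2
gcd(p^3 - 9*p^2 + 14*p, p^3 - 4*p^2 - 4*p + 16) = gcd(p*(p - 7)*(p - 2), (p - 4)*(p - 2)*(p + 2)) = p - 2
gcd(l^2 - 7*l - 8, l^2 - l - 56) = l - 8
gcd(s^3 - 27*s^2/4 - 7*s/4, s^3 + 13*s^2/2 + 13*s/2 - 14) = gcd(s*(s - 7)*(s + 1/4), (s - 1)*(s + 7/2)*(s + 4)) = 1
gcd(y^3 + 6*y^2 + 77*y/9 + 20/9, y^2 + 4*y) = y + 4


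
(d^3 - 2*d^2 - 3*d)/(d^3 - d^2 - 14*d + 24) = d*(d + 1)/(d^2 + 2*d - 8)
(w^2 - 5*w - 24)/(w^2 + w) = (w^2 - 5*w - 24)/(w*(w + 1))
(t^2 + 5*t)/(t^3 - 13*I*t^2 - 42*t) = (t + 5)/(t^2 - 13*I*t - 42)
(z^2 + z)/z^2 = (z + 1)/z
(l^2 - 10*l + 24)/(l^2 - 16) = (l - 6)/(l + 4)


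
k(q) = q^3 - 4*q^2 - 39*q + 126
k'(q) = 3*q^2 - 8*q - 39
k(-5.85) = 17.06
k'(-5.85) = 110.47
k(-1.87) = 178.40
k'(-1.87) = -13.55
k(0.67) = 98.38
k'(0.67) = -43.01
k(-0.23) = 134.75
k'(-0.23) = -37.00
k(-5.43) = 59.73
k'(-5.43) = 92.89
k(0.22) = 117.24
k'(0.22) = -40.61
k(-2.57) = 182.84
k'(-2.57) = 1.37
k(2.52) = 18.32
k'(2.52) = -40.11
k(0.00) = 126.00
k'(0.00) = -39.00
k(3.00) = 0.00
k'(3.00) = -36.00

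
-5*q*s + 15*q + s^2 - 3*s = (-5*q + s)*(s - 3)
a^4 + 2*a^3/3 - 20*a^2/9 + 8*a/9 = a*(a - 2/3)^2*(a + 2)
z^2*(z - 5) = z^3 - 5*z^2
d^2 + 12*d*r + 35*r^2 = (d + 5*r)*(d + 7*r)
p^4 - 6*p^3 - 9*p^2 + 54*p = p*(p - 6)*(p - 3)*(p + 3)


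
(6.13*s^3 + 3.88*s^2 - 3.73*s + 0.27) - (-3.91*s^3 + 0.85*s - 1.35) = 10.04*s^3 + 3.88*s^2 - 4.58*s + 1.62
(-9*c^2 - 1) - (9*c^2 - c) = -18*c^2 + c - 1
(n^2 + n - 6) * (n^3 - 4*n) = n^5 + n^4 - 10*n^3 - 4*n^2 + 24*n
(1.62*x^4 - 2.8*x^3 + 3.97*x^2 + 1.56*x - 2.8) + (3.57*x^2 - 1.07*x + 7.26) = 1.62*x^4 - 2.8*x^3 + 7.54*x^2 + 0.49*x + 4.46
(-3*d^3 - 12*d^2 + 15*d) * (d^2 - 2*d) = -3*d^5 - 6*d^4 + 39*d^3 - 30*d^2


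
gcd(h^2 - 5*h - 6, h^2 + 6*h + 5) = h + 1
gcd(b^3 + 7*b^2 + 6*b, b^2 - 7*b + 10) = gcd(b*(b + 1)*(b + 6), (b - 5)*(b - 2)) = 1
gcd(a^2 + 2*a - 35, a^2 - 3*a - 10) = a - 5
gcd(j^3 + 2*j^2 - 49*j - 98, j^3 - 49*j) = j^2 - 49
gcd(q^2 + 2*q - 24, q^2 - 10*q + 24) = q - 4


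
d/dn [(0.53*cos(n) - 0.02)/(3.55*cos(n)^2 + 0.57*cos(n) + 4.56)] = (1.8815*cos(n)^2 - 0.142*cos(n) - 2.4282)*sin(n)/(12.6025*cos(n)^4 + 4.047*cos(n)^3 + 32.7009*cos(n)^2 + 5.1984*cos(n) + 20.7936)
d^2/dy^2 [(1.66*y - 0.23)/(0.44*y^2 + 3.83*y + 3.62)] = ((0.88*y + 3.83)*(1.66*y - 0.23)*(1.76*y + 7.66) - (4.3824*y + 12.5132)*(0.44*y^2 + 3.83*y + 3.62))/(0.44*y^2 + 3.83*y + 3.62)^3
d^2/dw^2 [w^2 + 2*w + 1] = 2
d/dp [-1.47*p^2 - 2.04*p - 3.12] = -2.94*p - 2.04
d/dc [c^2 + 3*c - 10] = 2*c + 3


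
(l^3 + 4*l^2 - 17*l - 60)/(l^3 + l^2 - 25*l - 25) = (l^2 - l - 12)/(l^2 - 4*l - 5)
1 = 1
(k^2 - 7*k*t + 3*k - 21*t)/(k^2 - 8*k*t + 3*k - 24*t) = (-k + 7*t)/(-k + 8*t)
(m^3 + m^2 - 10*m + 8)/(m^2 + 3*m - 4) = m - 2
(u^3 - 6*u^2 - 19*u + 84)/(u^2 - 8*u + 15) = (u^2 - 3*u - 28)/(u - 5)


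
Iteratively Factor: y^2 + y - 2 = (y - 1)*(y + 2)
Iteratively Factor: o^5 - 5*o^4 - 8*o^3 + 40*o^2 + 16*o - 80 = (o - 2)*(o^4 - 3*o^3 - 14*o^2 + 12*o + 40) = (o - 5)*(o - 2)*(o^3 + 2*o^2 - 4*o - 8) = (o - 5)*(o - 2)^2*(o^2 + 4*o + 4) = (o - 5)*(o - 2)^2*(o + 2)*(o + 2)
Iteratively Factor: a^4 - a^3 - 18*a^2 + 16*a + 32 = (a + 4)*(a^3 - 5*a^2 + 2*a + 8) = (a + 1)*(a + 4)*(a^2 - 6*a + 8) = (a - 2)*(a + 1)*(a + 4)*(a - 4)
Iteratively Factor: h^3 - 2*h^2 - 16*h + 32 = (h - 2)*(h^2 - 16) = (h - 2)*(h + 4)*(h - 4)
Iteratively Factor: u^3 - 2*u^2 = (u)*(u^2 - 2*u) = u*(u - 2)*(u)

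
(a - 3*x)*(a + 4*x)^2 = a^3 + 5*a^2*x - 8*a*x^2 - 48*x^3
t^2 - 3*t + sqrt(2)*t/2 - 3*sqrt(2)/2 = (t - 3)*(t + sqrt(2)/2)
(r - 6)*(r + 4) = r^2 - 2*r - 24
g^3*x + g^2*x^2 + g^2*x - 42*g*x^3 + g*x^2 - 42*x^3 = (g - 6*x)*(g + 7*x)*(g*x + x)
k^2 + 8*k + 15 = (k + 3)*(k + 5)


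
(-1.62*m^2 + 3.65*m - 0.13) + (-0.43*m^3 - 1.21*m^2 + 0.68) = -0.43*m^3 - 2.83*m^2 + 3.65*m + 0.55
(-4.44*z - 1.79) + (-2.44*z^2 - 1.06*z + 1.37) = -2.44*z^2 - 5.5*z - 0.42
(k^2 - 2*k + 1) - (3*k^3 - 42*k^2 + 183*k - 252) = -3*k^3 + 43*k^2 - 185*k + 253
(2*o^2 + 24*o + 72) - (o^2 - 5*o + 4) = o^2 + 29*o + 68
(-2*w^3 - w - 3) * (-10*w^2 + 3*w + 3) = 20*w^5 - 6*w^4 + 4*w^3 + 27*w^2 - 12*w - 9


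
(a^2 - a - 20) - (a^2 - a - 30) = 10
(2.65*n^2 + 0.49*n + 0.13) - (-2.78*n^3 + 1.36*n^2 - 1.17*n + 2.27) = 2.78*n^3 + 1.29*n^2 + 1.66*n - 2.14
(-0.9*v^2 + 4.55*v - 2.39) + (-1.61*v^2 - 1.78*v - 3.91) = -2.51*v^2 + 2.77*v - 6.3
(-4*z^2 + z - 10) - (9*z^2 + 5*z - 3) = -13*z^2 - 4*z - 7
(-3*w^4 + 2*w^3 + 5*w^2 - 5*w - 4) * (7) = -21*w^4 + 14*w^3 + 35*w^2 - 35*w - 28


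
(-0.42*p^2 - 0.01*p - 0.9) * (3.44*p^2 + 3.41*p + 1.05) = -1.4448*p^4 - 1.4666*p^3 - 3.5711*p^2 - 3.0795*p - 0.945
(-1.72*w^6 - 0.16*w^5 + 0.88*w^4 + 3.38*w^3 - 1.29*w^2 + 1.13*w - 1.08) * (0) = 0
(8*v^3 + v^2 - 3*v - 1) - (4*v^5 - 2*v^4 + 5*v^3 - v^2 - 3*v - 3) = -4*v^5 + 2*v^4 + 3*v^3 + 2*v^2 + 2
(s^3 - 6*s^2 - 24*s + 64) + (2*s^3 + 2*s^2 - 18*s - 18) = 3*s^3 - 4*s^2 - 42*s + 46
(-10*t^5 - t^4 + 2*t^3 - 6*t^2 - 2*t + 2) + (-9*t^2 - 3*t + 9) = -10*t^5 - t^4 + 2*t^3 - 15*t^2 - 5*t + 11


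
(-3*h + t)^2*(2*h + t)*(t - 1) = 18*h^3*t - 18*h^3 - 3*h^2*t^2 + 3*h^2*t - 4*h*t^3 + 4*h*t^2 + t^4 - t^3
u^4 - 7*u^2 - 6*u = u*(u - 3)*(u + 1)*(u + 2)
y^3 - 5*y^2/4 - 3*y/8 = y*(y - 3/2)*(y + 1/4)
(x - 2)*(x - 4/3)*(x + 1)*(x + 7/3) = x^4 - 55*x^2/9 + 10*x/9 + 56/9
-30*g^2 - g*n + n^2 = (-6*g + n)*(5*g + n)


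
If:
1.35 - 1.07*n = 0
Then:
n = 1.26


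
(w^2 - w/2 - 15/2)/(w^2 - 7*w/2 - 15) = (w - 3)/(w - 6)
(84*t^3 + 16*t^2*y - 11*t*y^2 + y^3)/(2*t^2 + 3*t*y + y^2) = (42*t^2 - 13*t*y + y^2)/(t + y)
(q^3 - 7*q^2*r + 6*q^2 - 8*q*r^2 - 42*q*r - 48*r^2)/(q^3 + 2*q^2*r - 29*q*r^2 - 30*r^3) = (q^2 - 8*q*r + 6*q - 48*r)/(q^2 + q*r - 30*r^2)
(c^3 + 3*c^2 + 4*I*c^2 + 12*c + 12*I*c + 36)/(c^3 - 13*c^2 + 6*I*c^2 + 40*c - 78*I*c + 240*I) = (c^2 + c*(3 - 2*I) - 6*I)/(c^2 - 13*c + 40)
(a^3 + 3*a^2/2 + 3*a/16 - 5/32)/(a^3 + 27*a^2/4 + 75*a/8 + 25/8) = (a - 1/4)/(a + 5)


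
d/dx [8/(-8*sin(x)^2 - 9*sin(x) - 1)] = 8*(16*sin(x) + 9)*cos(x)/(8*sin(x)^2 + 9*sin(x) + 1)^2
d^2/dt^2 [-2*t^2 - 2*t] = -4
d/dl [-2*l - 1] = -2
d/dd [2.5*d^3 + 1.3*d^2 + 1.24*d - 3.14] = 7.5*d^2 + 2.6*d + 1.24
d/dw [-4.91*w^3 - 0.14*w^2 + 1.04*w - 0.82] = -14.73*w^2 - 0.28*w + 1.04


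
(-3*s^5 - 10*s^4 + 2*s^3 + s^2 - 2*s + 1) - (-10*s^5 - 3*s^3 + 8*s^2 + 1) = 7*s^5 - 10*s^4 + 5*s^3 - 7*s^2 - 2*s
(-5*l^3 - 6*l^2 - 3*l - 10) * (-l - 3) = 5*l^4 + 21*l^3 + 21*l^2 + 19*l + 30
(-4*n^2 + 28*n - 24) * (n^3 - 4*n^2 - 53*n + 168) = -4*n^5 + 44*n^4 + 76*n^3 - 2060*n^2 + 5976*n - 4032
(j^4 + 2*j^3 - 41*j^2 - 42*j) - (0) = j^4 + 2*j^3 - 41*j^2 - 42*j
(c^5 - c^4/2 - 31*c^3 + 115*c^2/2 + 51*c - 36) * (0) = 0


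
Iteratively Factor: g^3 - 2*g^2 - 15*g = (g + 3)*(g^2 - 5*g) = g*(g + 3)*(g - 5)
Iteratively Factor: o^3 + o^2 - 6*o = (o - 2)*(o^2 + 3*o) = o*(o - 2)*(o + 3)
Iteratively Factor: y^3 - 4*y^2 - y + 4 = (y - 4)*(y^2 - 1) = (y - 4)*(y + 1)*(y - 1)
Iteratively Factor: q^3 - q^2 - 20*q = (q)*(q^2 - q - 20) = q*(q - 5)*(q + 4)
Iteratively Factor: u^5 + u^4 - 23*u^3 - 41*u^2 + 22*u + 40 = (u + 1)*(u^4 - 23*u^2 - 18*u + 40) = (u + 1)*(u + 2)*(u^3 - 2*u^2 - 19*u + 20) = (u - 5)*(u + 1)*(u + 2)*(u^2 + 3*u - 4) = (u - 5)*(u - 1)*(u + 1)*(u + 2)*(u + 4)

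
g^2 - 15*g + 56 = (g - 8)*(g - 7)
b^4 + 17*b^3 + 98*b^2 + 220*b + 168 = (b + 2)^2*(b + 6)*(b + 7)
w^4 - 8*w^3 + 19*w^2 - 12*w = w*(w - 4)*(w - 3)*(w - 1)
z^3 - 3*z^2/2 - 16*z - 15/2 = (z - 5)*(z + 1/2)*(z + 3)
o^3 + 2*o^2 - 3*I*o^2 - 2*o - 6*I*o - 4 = (o + 2)*(o - 2*I)*(o - I)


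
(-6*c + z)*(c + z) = -6*c^2 - 5*c*z + z^2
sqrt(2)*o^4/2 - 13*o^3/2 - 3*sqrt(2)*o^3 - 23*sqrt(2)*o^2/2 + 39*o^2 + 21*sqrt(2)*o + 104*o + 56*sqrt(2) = (o - 8)*(o + 2)*(o - 7*sqrt(2))*(sqrt(2)*o/2 + 1/2)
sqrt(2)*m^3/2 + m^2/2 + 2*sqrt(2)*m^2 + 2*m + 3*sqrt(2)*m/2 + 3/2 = (m + 1)*(m + 3)*(sqrt(2)*m/2 + 1/2)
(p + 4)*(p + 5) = p^2 + 9*p + 20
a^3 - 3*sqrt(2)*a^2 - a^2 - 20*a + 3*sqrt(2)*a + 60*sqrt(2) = (a - 5)*(a + 4)*(a - 3*sqrt(2))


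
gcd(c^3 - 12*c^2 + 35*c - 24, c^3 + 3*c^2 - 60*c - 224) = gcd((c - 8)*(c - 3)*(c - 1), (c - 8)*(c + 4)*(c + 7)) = c - 8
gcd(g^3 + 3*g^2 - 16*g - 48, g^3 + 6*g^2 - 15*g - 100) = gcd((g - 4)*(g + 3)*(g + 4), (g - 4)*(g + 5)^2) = g - 4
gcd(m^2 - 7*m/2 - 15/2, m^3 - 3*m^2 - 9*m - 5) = m - 5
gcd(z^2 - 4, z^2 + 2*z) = z + 2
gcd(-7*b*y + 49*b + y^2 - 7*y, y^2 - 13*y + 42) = y - 7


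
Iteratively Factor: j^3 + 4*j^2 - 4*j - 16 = (j + 2)*(j^2 + 2*j - 8) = (j - 2)*(j + 2)*(j + 4)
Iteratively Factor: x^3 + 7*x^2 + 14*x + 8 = (x + 4)*(x^2 + 3*x + 2) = (x + 2)*(x + 4)*(x + 1)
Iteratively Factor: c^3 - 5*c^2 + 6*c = (c - 3)*(c^2 - 2*c) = (c - 3)*(c - 2)*(c)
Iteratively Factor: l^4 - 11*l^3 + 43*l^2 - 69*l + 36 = (l - 3)*(l^3 - 8*l^2 + 19*l - 12) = (l - 3)*(l - 1)*(l^2 - 7*l + 12) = (l - 4)*(l - 3)*(l - 1)*(l - 3)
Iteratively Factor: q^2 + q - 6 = (q + 3)*(q - 2)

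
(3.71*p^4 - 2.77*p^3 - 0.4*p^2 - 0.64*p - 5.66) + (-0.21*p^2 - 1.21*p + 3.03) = 3.71*p^4 - 2.77*p^3 - 0.61*p^2 - 1.85*p - 2.63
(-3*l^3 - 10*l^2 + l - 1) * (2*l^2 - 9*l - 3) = -6*l^5 + 7*l^4 + 101*l^3 + 19*l^2 + 6*l + 3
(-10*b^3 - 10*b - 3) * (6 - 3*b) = 30*b^4 - 60*b^3 + 30*b^2 - 51*b - 18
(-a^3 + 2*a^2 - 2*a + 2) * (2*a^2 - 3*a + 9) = -2*a^5 + 7*a^4 - 19*a^3 + 28*a^2 - 24*a + 18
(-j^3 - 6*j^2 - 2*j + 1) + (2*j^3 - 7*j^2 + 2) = j^3 - 13*j^2 - 2*j + 3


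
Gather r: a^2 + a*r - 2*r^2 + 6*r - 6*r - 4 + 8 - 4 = a^2 + a*r - 2*r^2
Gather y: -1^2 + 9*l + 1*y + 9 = 9*l + y + 8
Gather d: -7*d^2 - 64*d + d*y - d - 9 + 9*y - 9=-7*d^2 + d*(y - 65) + 9*y - 18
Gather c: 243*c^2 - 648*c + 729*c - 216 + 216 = 243*c^2 + 81*c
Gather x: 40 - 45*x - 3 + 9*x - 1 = 36 - 36*x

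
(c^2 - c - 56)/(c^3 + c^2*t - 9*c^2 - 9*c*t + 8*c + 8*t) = (c + 7)/(c^2 + c*t - c - t)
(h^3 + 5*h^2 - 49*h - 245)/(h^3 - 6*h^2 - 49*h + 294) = (h + 5)/(h - 6)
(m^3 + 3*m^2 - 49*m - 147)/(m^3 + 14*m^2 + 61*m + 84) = (m - 7)/(m + 4)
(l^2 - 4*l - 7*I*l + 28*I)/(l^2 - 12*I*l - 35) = (l - 4)/(l - 5*I)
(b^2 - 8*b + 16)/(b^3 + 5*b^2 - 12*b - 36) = (b^2 - 8*b + 16)/(b^3 + 5*b^2 - 12*b - 36)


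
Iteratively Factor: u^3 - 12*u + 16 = (u - 2)*(u^2 + 2*u - 8) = (u - 2)*(u + 4)*(u - 2)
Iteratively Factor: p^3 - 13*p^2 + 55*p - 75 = (p - 5)*(p^2 - 8*p + 15) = (p - 5)^2*(p - 3)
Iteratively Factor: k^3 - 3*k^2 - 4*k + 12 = (k - 2)*(k^2 - k - 6) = (k - 3)*(k - 2)*(k + 2)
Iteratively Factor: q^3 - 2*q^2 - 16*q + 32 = (q - 4)*(q^2 + 2*q - 8) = (q - 4)*(q - 2)*(q + 4)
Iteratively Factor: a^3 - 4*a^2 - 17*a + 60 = (a - 5)*(a^2 + a - 12) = (a - 5)*(a + 4)*(a - 3)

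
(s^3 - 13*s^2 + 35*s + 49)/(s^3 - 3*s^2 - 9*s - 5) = (s^2 - 14*s + 49)/(s^2 - 4*s - 5)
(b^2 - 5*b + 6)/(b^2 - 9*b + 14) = (b - 3)/(b - 7)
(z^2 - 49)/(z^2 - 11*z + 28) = (z + 7)/(z - 4)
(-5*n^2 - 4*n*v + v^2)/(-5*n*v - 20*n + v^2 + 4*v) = (n + v)/(v + 4)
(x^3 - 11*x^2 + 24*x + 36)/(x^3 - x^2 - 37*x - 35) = (x^2 - 12*x + 36)/(x^2 - 2*x - 35)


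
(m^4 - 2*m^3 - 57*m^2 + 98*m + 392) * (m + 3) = m^5 + m^4 - 63*m^3 - 73*m^2 + 686*m + 1176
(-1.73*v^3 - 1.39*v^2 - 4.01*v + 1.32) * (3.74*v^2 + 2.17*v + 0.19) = -6.4702*v^5 - 8.9527*v^4 - 18.3424*v^3 - 4.029*v^2 + 2.1025*v + 0.2508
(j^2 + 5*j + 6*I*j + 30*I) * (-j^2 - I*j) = -j^4 - 5*j^3 - 7*I*j^3 + 6*j^2 - 35*I*j^2 + 30*j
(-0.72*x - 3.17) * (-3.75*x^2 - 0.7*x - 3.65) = 2.7*x^3 + 12.3915*x^2 + 4.847*x + 11.5705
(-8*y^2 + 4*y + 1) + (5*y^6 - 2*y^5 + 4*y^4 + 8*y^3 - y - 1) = 5*y^6 - 2*y^5 + 4*y^4 + 8*y^3 - 8*y^2 + 3*y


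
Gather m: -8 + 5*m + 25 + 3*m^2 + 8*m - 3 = 3*m^2 + 13*m + 14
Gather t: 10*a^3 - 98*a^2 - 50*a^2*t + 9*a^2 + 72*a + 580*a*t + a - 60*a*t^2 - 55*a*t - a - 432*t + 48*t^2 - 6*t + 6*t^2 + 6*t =10*a^3 - 89*a^2 + 72*a + t^2*(54 - 60*a) + t*(-50*a^2 + 525*a - 432)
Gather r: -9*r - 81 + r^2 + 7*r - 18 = r^2 - 2*r - 99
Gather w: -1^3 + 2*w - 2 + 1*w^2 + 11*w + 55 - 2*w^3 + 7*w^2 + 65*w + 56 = -2*w^3 + 8*w^2 + 78*w + 108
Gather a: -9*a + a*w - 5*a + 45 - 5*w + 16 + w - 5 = a*(w - 14) - 4*w + 56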